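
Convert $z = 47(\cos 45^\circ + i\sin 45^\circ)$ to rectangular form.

a = r cos θ = 47 * sqrt(2)/2 = 47*sqrt(2)/2
b = r sin θ = 47 * sqrt(2)/2 = 47*sqrt(2)/2
z = 47*sqrt(2)/2 + (47*sqrt(2)/2)i


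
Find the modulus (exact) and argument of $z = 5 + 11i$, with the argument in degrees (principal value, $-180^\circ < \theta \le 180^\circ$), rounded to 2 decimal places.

|z| = sqrt(5^2 + 11^2) = sqrt(146)
arg(z) = arctan(b/a) = arctan(11/5) (quadrant-adjusted) = 65.56°


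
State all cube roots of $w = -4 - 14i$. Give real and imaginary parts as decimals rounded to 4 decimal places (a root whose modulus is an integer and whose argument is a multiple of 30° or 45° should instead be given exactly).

|w| = sqrt(212) ≈ 14.560220, arg(w) ≈ 254.054604°
Root modulus = sqrt(212)^(1/3) ≈ 2.441871
Root arguments: θ_k = (arg(w) + 360°k)/3 for k = 0, 1, ..., 2
Compute each root as (root modulus)(cos θ_k + i sin θ_k) using full-precision intermediates, then round to 4 decimal places.
Roots: 0.2262 + 2.4314i, -2.2187 - 1.0198i, 1.9925 - 1.4116i


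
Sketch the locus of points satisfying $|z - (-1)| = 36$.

|z - z0| = r describes a circle centered at z0 with radius r
Here z0 = -1 and r = 36
Locus: Circle centered at (-1, 0) with radius 36


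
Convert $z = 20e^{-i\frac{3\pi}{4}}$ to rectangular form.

a = r cos θ = 20 * -sqrt(2)/2 = -10*sqrt(2)
b = r sin θ = 20 * -sqrt(2)/2 = -10*sqrt(2)
z = -10*sqrt(2) - 10*sqrt(2)i


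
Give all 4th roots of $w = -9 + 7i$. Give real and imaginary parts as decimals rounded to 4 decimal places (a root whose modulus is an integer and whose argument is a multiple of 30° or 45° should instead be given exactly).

|w| = sqrt(130) ≈ 11.401754, arg(w) ≈ 142.125016°
Root modulus = sqrt(130)^(1/4) ≈ 1.837566
Root arguments: θ_k = (arg(w) + 360°k)/4 for k = 0, 1, ..., 3
Compute each root as (root modulus)(cos θ_k + i sin θ_k) using full-precision intermediates, then round to 4 decimal places.
Roots: 1.4954 + 1.0679i, -1.0679 + 1.4954i, -1.4954 - 1.0679i, 1.0679 - 1.4954i


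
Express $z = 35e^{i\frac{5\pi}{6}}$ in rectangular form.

a = r cos θ = 35 * -sqrt(3)/2 = -35*sqrt(3)/2
b = r sin θ = 35 * 1/2 = 35/2
z = -35*sqrt(3)/2 + (35/2)i


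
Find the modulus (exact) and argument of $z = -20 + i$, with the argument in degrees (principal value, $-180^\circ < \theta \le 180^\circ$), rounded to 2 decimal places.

|z| = sqrt((-20)^2 + 1^2) = sqrt(401)
arg(z) = arctan(b/a) = arctan(1/-20) (quadrant-adjusted) = 177.14°


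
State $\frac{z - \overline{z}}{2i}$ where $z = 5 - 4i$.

z - conjugate(z) = 2bi
(z - conjugate(z))/(2i) = 2bi/(2i) = b = -4


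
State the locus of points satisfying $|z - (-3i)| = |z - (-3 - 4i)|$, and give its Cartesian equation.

|z - z1| = |z - z2| means z is equidistant from z1 and z2,
i.e. the perpendicular bisector of the segment from (0, -3) to (-3, -4) (midpoint (-3/2, -7/2)).
With z = x + yi, square both sides:
(x - 0)^2 + (y - (-3))^2 = (x - (-3))^2 + (y - (-4))^2
The x^2 and y^2 terms cancel: -6x + (-2)y = 25 - 9 = 16
Simplify: 3x + y = -8
Locus: Perpendicular bisector of the segment from (0, -3) to (-3, -4): the line 3x + y = -8


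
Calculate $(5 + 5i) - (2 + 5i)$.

(5 - 2) + (5 - 5)i = 3


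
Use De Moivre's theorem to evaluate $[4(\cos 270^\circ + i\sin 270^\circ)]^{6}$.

By De Moivre: z^n = r^n(cos(nθ) + i sin(nθ))
= 4^6(cos(6*270°) + i sin(6*270°))
= 4096(cos 180° + i sin 180°)
= -4096


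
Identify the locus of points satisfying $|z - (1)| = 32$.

|z - z0| = r describes a circle centered at z0 with radius r
Here z0 = 1 and r = 32
Locus: Circle centered at (1, 0) with radius 32


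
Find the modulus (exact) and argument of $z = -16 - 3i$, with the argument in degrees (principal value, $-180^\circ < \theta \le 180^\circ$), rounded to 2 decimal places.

|z| = sqrt((-16)^2 + (-3)^2) = sqrt(265)
arg(z) = arctan(b/a) = arctan(-3/-16) (quadrant-adjusted) = -169.38°


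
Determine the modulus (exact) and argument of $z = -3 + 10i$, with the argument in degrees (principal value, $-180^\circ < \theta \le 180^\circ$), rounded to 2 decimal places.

|z| = sqrt((-3)^2 + 10^2) = sqrt(109)
arg(z) = arctan(b/a) = arctan(10/-3) (quadrant-adjusted) = 106.70°


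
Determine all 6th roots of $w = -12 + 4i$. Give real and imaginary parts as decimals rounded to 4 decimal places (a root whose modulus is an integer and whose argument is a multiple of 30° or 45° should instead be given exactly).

|w| = sqrt(160) ≈ 12.649111, arg(w) ≈ 161.565051°
Root modulus = sqrt(160)^(1/6) ≈ 1.526429
Root arguments: θ_k = (arg(w) + 360°k)/6 for k = 0, 1, ..., 5
Compute each root as (root modulus)(cos θ_k + i sin θ_k) using full-precision intermediates, then round to 4 decimal places.
Roots: 1.3609 + 0.6913i, 0.0818 + 1.5242i, -1.2791 + 0.8330i, -1.3609 - 0.6913i, -0.0818 - 1.5242i, 1.2791 - 0.8330i


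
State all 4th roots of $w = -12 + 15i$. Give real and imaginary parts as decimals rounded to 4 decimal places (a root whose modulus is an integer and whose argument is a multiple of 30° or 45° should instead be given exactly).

|w| = sqrt(369) ≈ 19.209373, arg(w) ≈ 128.659808°
Root modulus = sqrt(369)^(1/4) ≈ 2.093526
Root arguments: θ_k = (arg(w) + 360°k)/4 for k = 0, 1, ..., 3
Compute each root as (root modulus)(cos θ_k + i sin θ_k) using full-precision intermediates, then round to 4 decimal places.
Roots: 1.7722 + 1.1145i, -1.1145 + 1.7722i, -1.7722 - 1.1145i, 1.1145 - 1.7722i


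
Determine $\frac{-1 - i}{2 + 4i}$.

Multiply numerator and denominator by conjugate (2 - 4i):
= (-1 - i)(2 - 4i) / (2^2 + 4^2)
= (-6 + 2i) / 20
Divide through by 2: (-3 + i) / 10
= -3/10 + (1/10)i


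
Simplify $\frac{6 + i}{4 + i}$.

Multiply numerator and denominator by conjugate (4 - i):
= (6 + i)(4 - i) / (4^2 + 1^2)
= (25 - 2i) / 17
= 25/17 - (2/17)i


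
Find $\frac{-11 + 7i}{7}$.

Divisor is real, so divide each part by 7:
= -11/7 + i


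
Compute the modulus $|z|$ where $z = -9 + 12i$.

|z| = sqrt(a^2 + b^2) = sqrt((-9)^2 + 12^2) = sqrt(225) = 15


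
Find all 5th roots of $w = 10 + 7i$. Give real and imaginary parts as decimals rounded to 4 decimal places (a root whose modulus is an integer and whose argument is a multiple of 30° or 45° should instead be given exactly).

|w| = sqrt(149) ≈ 12.206556, arg(w) ≈ 34.992020°
Root modulus = sqrt(149)^(1/5) ≈ 1.649372
Root arguments: θ_k = (arg(w) + 360°k)/5 for k = 0, 1, ..., 4
Compute each root as (root modulus)(cos θ_k + i sin θ_k) using full-precision intermediates, then round to 4 decimal places.
Roots: 1.6371 + 0.2010i, 0.3148 + 1.6191i, -1.4426 + 0.7997i, -1.2063 - 1.1248i, 0.6970 - 1.4949i


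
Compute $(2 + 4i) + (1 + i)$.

(2 + 1) + (4 + 1)i = 3 + 5i


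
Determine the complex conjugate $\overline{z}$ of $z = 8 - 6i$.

If z = a + bi, then conjugate(z) = a - bi
conjugate(8 - 6i) = 8 + 6i


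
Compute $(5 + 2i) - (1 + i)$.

(5 - 1) + (2 - 1)i = 4 + i


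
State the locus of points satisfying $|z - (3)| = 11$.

|z - z0| = r describes a circle centered at z0 with radius r
Here z0 = 3 and r = 11
Locus: Circle centered at (3, 0) with radius 11


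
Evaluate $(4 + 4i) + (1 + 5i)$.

(4 + 1) + (4 + 5)i = 5 + 9i


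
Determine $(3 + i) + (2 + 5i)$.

(3 + 2) + (1 + 5)i = 5 + 6i


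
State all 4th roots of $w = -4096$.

|w| = 4096, arg(w) = 180°
Root modulus = 4096^(1/4) = 8
Root arguments: θ_k = (180° + 360°k)/4 for k = 0, 1, ..., 3
Roots: 4*sqrt(2) + 4*sqrt(2)i, -4*sqrt(2) + 4*sqrt(2)i, -4*sqrt(2) - 4*sqrt(2)i, 4*sqrt(2) - 4*sqrt(2)i


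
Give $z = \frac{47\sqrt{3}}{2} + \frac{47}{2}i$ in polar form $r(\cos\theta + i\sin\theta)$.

r = |z| = sqrt(a^2 + b^2) = sqrt((47*sqrt(3)/2)^2 + (47/2)^2) = sqrt(6627/4 + 2209/4) = sqrt(2209) = 47
θ = arctan(b/a) = arctan(23.5/40.7032) (quadrant-adjusted) = 30°
z = 47(cos 30° + i sin 30°)


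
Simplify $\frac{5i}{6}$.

Divisor is real, so divide each part by 6:
= 0 + (5/6)i


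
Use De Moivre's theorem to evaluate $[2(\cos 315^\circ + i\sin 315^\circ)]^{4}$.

By De Moivre: z^n = r^n(cos(nθ) + i sin(nθ))
= 2^4(cos(4*315°) + i sin(4*315°))
= 16(cos 180° + i sin 180°)
= -16


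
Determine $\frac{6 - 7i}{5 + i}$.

Multiply numerator and denominator by conjugate (5 - i):
= (6 - 7i)(5 - i) / (5^2 + 1^2)
= (23 - 41i) / 26
= 23/26 - (41/26)i


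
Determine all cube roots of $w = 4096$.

|w| = 4096, arg(w) = 0°
Root modulus = 4096^(1/3) = 16
Root arguments: θ_k = (0° + 360°k)/3 for k = 0, 1, ..., 2
Roots: 16, -8 + 8*sqrt(3)i, -8 - 8*sqrt(3)i


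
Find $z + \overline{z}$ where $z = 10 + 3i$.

z + conjugate(z) = (a + bi) + (a - bi) = 2a
= 2 * 10 = 20


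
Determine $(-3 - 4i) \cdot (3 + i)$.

(a1*a2 - b1*b2) + (a1*b2 + b1*a2)i
= (-9 - (-4)) + (-3 + (-12))i
= -5 - 15i


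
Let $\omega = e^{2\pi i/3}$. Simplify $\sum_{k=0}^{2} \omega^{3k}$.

Since 3 divides 3, ω^3 = (ω^3)^1 = 1^1 = 1, so every term is 1.
Sum = 3 · 1 = 3


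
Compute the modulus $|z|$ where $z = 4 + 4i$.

|z| = sqrt(a^2 + b^2) = sqrt(4^2 + 4^2) = sqrt(32) = sqrt(32)


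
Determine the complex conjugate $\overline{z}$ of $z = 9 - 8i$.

If z = a + bi, then conjugate(z) = a - bi
conjugate(9 - 8i) = 9 + 8i


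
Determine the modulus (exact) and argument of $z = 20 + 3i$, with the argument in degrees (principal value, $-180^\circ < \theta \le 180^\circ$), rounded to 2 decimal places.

|z| = sqrt(20^2 + 3^2) = sqrt(409)
arg(z) = arctan(b/a) = arctan(3/20) (quadrant-adjusted) = 8.53°


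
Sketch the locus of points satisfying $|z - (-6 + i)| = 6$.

|z - z0| = r describes a circle centered at z0 with radius r
Here z0 = -6 + i and r = 6
Locus: Circle centered at (-6, 1) with radius 6


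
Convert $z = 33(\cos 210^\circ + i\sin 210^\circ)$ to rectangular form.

a = r cos θ = 33 * -sqrt(3)/2 = -33*sqrt(3)/2
b = r sin θ = 33 * -1/2 = -33/2
z = -33*sqrt(3)/2 - (33/2)i


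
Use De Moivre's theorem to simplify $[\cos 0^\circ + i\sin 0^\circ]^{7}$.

By De Moivre: z^n = r^n(cos(nθ) + i sin(nθ))
= 1^7(cos(7*0°) + i sin(7*0°))
= 1(cos 0° + i sin 0°)
= 1


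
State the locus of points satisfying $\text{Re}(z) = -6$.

Re(z) = x where z = x + yi; the equation x = -6 is satisfied by all points with that x-coordinate
Locus: Vertical line x = -6


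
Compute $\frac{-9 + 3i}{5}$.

Divisor is real, so divide each part by 5:
= -9/5 + (3/5)i


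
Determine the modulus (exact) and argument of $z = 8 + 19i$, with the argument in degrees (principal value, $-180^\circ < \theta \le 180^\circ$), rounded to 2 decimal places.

|z| = sqrt(8^2 + 19^2) = sqrt(425)
arg(z) = arctan(b/a) = arctan(19/8) (quadrant-adjusted) = 67.17°


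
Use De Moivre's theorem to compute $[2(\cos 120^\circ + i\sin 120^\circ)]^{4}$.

By De Moivre: z^n = r^n(cos(nθ) + i sin(nθ))
= 2^4(cos(4*120°) + i sin(4*120°))
= 16(cos 120° + i sin 120°)
= -8 + 8*sqrt(3)i


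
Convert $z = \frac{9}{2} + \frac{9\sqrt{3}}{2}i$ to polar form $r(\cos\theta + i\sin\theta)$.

r = |z| = sqrt(a^2 + b^2) = sqrt((9/2)^2 + (9*sqrt(3)/2)^2) = sqrt(81/4 + 243/4) = sqrt(81) = 9
θ = arctan(b/a) = arctan(7.7942/4.5) (quadrant-adjusted) = 60°
z = 9(cos 60° + i sin 60°)


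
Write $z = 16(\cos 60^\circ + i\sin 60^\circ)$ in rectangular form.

a = r cos θ = 16 * 1/2 = 8
b = r sin θ = 16 * sqrt(3)/2 = 8*sqrt(3)
z = 8 + 8*sqrt(3)i


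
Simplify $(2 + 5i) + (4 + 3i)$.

(2 + 4) + (5 + 3)i = 6 + 8i


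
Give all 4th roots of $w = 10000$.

|w| = 10000, arg(w) = 0°
Root modulus = 10000^(1/4) = 10
Root arguments: θ_k = (0° + 360°k)/4 for k = 0, 1, ..., 3
Roots: 10, 10i, -10, -10i


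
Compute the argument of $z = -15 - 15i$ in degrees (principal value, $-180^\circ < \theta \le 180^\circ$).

θ = arctan(b/a) = arctan(-15/-15) (quadrant-adjusted) = -135°


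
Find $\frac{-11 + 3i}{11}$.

Divisor is real, so divide each part by 11:
= -1 + (3/11)i


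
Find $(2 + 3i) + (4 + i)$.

(2 + 4) + (3 + 1)i = 6 + 4i


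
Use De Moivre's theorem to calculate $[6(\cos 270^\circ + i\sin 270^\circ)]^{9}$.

By De Moivre: z^n = r^n(cos(nθ) + i sin(nθ))
= 6^9(cos(9*270°) + i sin(9*270°))
= 10077696(cos 270° + i sin 270°)
= -10077696i


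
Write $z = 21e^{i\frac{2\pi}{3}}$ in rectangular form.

a = r cos θ = 21 * -1/2 = -21/2
b = r sin θ = 21 * sqrt(3)/2 = 21*sqrt(3)/2
z = -21/2 + (21*sqrt(3)/2)i


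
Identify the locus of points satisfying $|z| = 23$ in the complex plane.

|z| = 23 means sqrt(x^2 + y^2) = 23
This is a circle of radius 23 centered at the origin


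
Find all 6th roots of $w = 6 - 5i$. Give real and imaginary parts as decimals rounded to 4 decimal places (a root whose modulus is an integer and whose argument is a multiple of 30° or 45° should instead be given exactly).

|w| = sqrt(61) ≈ 7.810250, arg(w) ≈ 320.194429°
Root modulus = sqrt(61)^(1/6) ≈ 1.408567
Root arguments: θ_k = (arg(w) + 360°k)/6 for k = 0, 1, ..., 5
Compute each root as (root modulus)(cos θ_k + i sin θ_k) using full-precision intermediates, then round to 4 decimal places.
Roots: 0.8405 + 1.1303i, -0.5586 + 1.2931i, -1.3991 + 0.1627i, -0.8405 - 1.1303i, 0.5586 - 1.2931i, 1.3991 - 0.1627i


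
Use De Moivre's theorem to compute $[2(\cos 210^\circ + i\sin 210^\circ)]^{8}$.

By De Moivre: z^n = r^n(cos(nθ) + i sin(nθ))
= 2^8(cos(8*210°) + i sin(8*210°))
= 256(cos 240° + i sin 240°)
= -128 - 128*sqrt(3)i


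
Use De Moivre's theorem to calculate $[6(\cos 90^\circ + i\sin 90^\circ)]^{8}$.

By De Moivre: z^n = r^n(cos(nθ) + i sin(nθ))
= 6^8(cos(8*90°) + i sin(8*90°))
= 1679616(cos 0° + i sin 0°)
= 1679616


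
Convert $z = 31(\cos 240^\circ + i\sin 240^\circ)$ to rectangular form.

a = r cos θ = 31 * -1/2 = -31/2
b = r sin θ = 31 * -sqrt(3)/2 = -31*sqrt(3)/2
z = -31/2 - (31*sqrt(3)/2)i


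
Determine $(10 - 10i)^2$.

(a + bi)^2 = a^2 - b^2 + 2abi
= 10^2 - (-10)^2 + 2*10*(-10)i
= -200i


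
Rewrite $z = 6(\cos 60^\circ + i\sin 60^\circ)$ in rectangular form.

a = r cos θ = 6 * 1/2 = 3
b = r sin θ = 6 * sqrt(3)/2 = 3*sqrt(3)
z = 3 + 3*sqrt(3)i


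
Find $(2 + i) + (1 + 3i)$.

(2 + 1) + (1 + 3)i = 3 + 4i


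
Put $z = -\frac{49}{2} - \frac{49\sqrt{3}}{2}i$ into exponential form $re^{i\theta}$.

r = |z| = sqrt((-49/2)^2 + (-49*sqrt(3)/2)^2) = sqrt(2401/4 + 7203/4) = sqrt(2401) = 49
θ = arctan(b/a) = arctan(-42.4352/-24.5) (quadrant-adjusted) = -120° = -2π/3
z = 49e^(-i*2π/3)


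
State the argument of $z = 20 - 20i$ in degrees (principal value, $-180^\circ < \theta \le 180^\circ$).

θ = arctan(b/a) = arctan(-20/20) (quadrant-adjusted) = -45°


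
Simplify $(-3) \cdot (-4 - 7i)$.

(a1*a2 - b1*b2) + (a1*b2 + b1*a2)i
= (12 - 0) + (21 + 0)i
= 12 + 21i


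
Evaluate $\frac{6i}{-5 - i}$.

Multiply numerator and denominator by conjugate (-5 + i):
= (6i)(-5 + i) / ((-5)^2 + (-1)^2)
= (-6 - 30i) / 26
Divide through by 2: (-3 - 15i) / 13
= -3/13 - (15/13)i


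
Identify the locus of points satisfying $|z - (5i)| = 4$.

|z - z0| = r describes a circle centered at z0 with radius r
Here z0 = 5i and r = 4
Locus: Circle centered at (0, 5) with radius 4


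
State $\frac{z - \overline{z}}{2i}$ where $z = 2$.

z - conjugate(z) = 2bi
(z - conjugate(z))/(2i) = 2bi/(2i) = b = 0


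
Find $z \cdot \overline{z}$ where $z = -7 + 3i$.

z * conjugate(z) = |z|^2 = a^2 + b^2
= (-7)^2 + 3^2 = 58


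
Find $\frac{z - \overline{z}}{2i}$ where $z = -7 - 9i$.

z - conjugate(z) = 2bi
(z - conjugate(z))/(2i) = 2bi/(2i) = b = -9


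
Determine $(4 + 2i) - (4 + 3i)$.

(4 - 4) + (2 - 3)i = -i


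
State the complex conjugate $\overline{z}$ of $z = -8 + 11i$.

If z = a + bi, then conjugate(z) = a - bi
conjugate(-8 + 11i) = -8 - 11i


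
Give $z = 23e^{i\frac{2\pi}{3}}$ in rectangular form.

a = r cos θ = 23 * -1/2 = -23/2
b = r sin θ = 23 * sqrt(3)/2 = 23*sqrt(3)/2
z = -23/2 + (23*sqrt(3)/2)i


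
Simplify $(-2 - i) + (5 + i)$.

(-2 + 5) + (-1 + 1)i = 3


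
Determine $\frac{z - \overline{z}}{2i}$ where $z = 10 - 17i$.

z - conjugate(z) = 2bi
(z - conjugate(z))/(2i) = 2bi/(2i) = b = -17


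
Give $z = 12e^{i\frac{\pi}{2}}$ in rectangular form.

a = r cos θ = 12 * 0 = 0
b = r sin θ = 12 * 1 = 12
z = 12i


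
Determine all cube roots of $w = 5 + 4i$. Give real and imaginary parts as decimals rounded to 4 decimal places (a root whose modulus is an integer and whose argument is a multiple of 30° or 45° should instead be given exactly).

|w| = sqrt(41) ≈ 6.403124, arg(w) ≈ 38.659808°
Root modulus = sqrt(41)^(1/3) ≈ 1.856938
Root arguments: θ_k = (arg(w) + 360°k)/3 for k = 0, 1, ..., 2
Compute each root as (root modulus)(cos θ_k + i sin θ_k) using full-precision intermediates, then round to 4 decimal places.
Roots: 1.8102 + 0.4141i, -1.2637 + 1.3606i, -0.5464 - 1.7747i


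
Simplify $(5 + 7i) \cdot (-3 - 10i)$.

(a1*a2 - b1*b2) + (a1*b2 + b1*a2)i
= (-15 - (-70)) + (-50 + (-21))i
= 55 - 71i


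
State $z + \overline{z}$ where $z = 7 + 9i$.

z + conjugate(z) = (a + bi) + (a - bi) = 2a
= 2 * 7 = 14


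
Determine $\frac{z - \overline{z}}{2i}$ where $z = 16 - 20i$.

z - conjugate(z) = 2bi
(z - conjugate(z))/(2i) = 2bi/(2i) = b = -20


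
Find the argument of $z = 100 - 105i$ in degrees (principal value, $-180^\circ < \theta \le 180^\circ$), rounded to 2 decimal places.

θ = arctan(b/a) = arctan(-105/100) (quadrant-adjusted) = -46.40°


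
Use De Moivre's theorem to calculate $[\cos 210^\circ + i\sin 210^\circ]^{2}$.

By De Moivre: z^n = r^n(cos(nθ) + i sin(nθ))
= 1^2(cos(2*210°) + i sin(2*210°))
= 1(cos 60° + i sin 60°)
= 1/2 + (sqrt(3)/2)i


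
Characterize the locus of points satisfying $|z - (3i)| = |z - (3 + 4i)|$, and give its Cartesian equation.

|z - z1| = |z - z2| means z is equidistant from z1 and z2,
i.e. the perpendicular bisector of the segment from (0, 3) to (3, 4) (midpoint (3/2, 7/2)).
With z = x + yi, square both sides:
(x - 0)^2 + (y - 3)^2 = (x - 3)^2 + (y - 4)^2
The x^2 and y^2 terms cancel: 6x + 2y = 25 - 9 = 16
Simplify: 3x + y = 8
Locus: Perpendicular bisector of the segment from (0, 3) to (3, 4): the line 3x + y = 8


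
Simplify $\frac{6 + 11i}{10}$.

Divisor is real, so divide each part by 10:
= 3/5 + (11/10)i


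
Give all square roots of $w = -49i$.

|w| = 49, arg(w) = 270°
Root modulus = 49^(1/2) = 7
Root arguments: θ_k = (270° + 360°k)/2 for k = 0, 1, ..., 1
Roots: -7*sqrt(2)/2 + (7*sqrt(2)/2)i, 7*sqrt(2)/2 - (7*sqrt(2)/2)i


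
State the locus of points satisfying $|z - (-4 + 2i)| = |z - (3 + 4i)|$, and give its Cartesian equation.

|z - z1| = |z - z2| means z is equidistant from z1 and z2,
i.e. the perpendicular bisector of the segment from (-4, 2) to (3, 4) (midpoint (-1/2, 3)).
With z = x + yi, square both sides:
(x - (-4))^2 + (y - 2)^2 = (x - 3)^2 + (y - 4)^2
The x^2 and y^2 terms cancel: 14x + 4y = 25 - 20 = 5
Simplify: 14x + 4y = 5
Locus: Perpendicular bisector of the segment from (-4, 2) to (3, 4): the line 14x + 4y = 5


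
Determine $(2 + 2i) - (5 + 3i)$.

(2 - 5) + (2 - 3)i = -3 - i


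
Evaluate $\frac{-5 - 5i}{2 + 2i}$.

Multiply numerator and denominator by conjugate (2 - 2i):
= (-5 - 5i)(2 - 2i) / (2^2 + 2^2)
= (-20) / 8
Divide through by 4: (-5) / 2
= -5/2


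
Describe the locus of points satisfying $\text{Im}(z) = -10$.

Im(z) = y where z = x + yi; the equation y = -10 is satisfied by all points with that y-coordinate
Locus: Horizontal line y = -10


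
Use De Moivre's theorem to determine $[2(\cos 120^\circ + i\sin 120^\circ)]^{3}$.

By De Moivre: z^n = r^n(cos(nθ) + i sin(nθ))
= 2^3(cos(3*120°) + i sin(3*120°))
= 8(cos 0° + i sin 0°)
= 8


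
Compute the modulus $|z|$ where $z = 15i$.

|z| = sqrt(a^2 + b^2) = sqrt(0^2 + 15^2) = sqrt(225) = 15


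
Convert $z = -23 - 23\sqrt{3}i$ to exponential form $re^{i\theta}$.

r = |z| = sqrt((-23)^2 + (-23*sqrt(3))^2) = sqrt(529 + 1587) = sqrt(2116) = 46
θ = arctan(b/a) = arctan(-39.8372/-23) (quadrant-adjusted) = 240° = 4π/3
z = 46e^(i*4π/3)


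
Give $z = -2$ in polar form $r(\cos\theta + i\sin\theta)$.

r = |z| = sqrt(a^2 + b^2) = sqrt((-2)^2 + (0)^2) = sqrt(4 + 0) = sqrt(4) = 2
b = 0 and a < 0, so z lies on the negative real axis: θ = 180°
z = 2(cos 180° + i sin 180°)


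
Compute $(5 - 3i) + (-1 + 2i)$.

(5 + (-1)) + (-3 + 2)i = 4 - i


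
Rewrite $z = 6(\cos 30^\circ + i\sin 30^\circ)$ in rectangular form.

a = r cos θ = 6 * sqrt(3)/2 = 3*sqrt(3)
b = r sin θ = 6 * 1/2 = 3
z = 3*sqrt(3) + 3i


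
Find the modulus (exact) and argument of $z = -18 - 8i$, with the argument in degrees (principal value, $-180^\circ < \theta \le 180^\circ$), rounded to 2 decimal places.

|z| = sqrt((-18)^2 + (-8)^2) = sqrt(388)
arg(z) = arctan(b/a) = arctan(-8/-18) (quadrant-adjusted) = -156.04°


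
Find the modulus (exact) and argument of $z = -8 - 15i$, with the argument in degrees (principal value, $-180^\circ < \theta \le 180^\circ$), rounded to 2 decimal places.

|z| = sqrt((-8)^2 + (-15)^2) = 17
arg(z) = arctan(b/a) = arctan(-15/-8) (quadrant-adjusted) = -118.07°


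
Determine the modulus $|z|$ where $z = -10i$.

|z| = sqrt(a^2 + b^2) = sqrt(0^2 + (-10)^2) = sqrt(100) = 10


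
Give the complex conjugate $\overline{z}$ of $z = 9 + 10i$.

If z = a + bi, then conjugate(z) = a - bi
conjugate(9 + 10i) = 9 - 10i


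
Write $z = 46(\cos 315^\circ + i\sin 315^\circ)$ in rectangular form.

a = r cos θ = 46 * sqrt(2)/2 = 23*sqrt(2)
b = r sin θ = 46 * -sqrt(2)/2 = -23*sqrt(2)
z = 23*sqrt(2) - 23*sqrt(2)i


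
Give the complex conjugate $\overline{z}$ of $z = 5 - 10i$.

If z = a + bi, then conjugate(z) = a - bi
conjugate(5 - 10i) = 5 + 10i


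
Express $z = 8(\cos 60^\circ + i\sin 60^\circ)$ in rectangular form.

a = r cos θ = 8 * 1/2 = 4
b = r sin θ = 8 * sqrt(3)/2 = 4*sqrt(3)
z = 4 + 4*sqrt(3)i


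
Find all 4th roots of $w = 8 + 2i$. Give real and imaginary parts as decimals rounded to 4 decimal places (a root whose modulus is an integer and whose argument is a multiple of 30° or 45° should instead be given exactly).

|w| = sqrt(68) ≈ 8.246211, arg(w) ≈ 14.036243°
Root modulus = sqrt(68)^(1/4) ≈ 1.694586
Root arguments: θ_k = (arg(w) + 360°k)/4 for k = 0, 1, ..., 3
Compute each root as (root modulus)(cos θ_k + i sin θ_k) using full-precision intermediates, then round to 4 decimal places.
Roots: 1.6914 + 0.1037i, -0.1037 + 1.6914i, -1.6914 - 0.1037i, 0.1037 - 1.6914i


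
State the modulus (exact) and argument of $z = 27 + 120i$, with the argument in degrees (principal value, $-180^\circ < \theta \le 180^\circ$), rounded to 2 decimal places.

|z| = sqrt(27^2 + 120^2) = 123
arg(z) = arctan(b/a) = arctan(120/27) (quadrant-adjusted) = 77.32°


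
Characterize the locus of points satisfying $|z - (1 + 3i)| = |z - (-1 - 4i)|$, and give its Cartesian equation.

|z - z1| = |z - z2| means z is equidistant from z1 and z2,
i.e. the perpendicular bisector of the segment from (1, 3) to (-1, -4) (midpoint (0, -1/2)).
With z = x + yi, square both sides:
(x - 1)^2 + (y - 3)^2 = (x - (-1))^2 + (y - (-4))^2
The x^2 and y^2 terms cancel: -4x + (-14)y = 17 - 10 = 7
Simplify: 4x + 14y = -7
Locus: Perpendicular bisector of the segment from (1, 3) to (-1, -4): the line 4x + 14y = -7


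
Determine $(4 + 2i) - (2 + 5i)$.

(4 - 2) + (2 - 5)i = 2 - 3i


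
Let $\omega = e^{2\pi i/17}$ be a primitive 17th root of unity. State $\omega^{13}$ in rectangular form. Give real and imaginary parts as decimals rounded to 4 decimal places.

ω^13 = e^(2πi·13/17) = e^(i·26π/17)
= cos(26π/17) + i sin(26π/17)
= 0.0923 - 0.9957i


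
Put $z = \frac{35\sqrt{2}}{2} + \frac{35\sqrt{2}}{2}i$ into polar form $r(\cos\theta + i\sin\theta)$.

r = |z| = sqrt(a^2 + b^2) = sqrt((35*sqrt(2)/2)^2 + (35*sqrt(2)/2)^2) = sqrt(1225/2 + 1225/2) = sqrt(1225) = 35
θ = arctan(b/a) = arctan(24.7487/24.7487) (quadrant-adjusted) = 45°
z = 35(cos 45° + i sin 45°)


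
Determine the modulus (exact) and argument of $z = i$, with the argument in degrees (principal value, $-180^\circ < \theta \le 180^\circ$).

|z| = sqrt(0^2 + 1^2) = 1
a = 0 and b > 0, so z lies on the positive imaginary axis: arg(z) = 90°


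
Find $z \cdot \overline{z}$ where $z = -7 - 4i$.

z * conjugate(z) = |z|^2 = a^2 + b^2
= (-7)^2 + (-4)^2 = 65


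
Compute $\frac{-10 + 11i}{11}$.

Divisor is real, so divide each part by 11:
= -10/11 + i


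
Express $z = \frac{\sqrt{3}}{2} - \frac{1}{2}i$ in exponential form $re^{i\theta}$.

r = |z| = sqrt((sqrt(3)/2)^2 + (-1/2)^2) = sqrt(3/4 + 1/4) = sqrt(1) = 1
θ = arctan(b/a) = arctan(-0.5/0.866) (quadrant-adjusted) = -30° = -π/6
z = 1e^(-i*π/6)


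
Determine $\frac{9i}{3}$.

Divisor is real, so divide each part by 3:
= 3i


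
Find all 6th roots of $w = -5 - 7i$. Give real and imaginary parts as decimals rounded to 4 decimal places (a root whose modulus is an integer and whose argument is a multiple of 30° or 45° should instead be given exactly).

|w| = sqrt(74) ≈ 8.602325, arg(w) ≈ 234.462322°
Root modulus = sqrt(74)^(1/6) ≈ 1.431427
Root arguments: θ_k = (arg(w) + 360°k)/6 for k = 0, 1, ..., 5
Compute each root as (root modulus)(cos θ_k + i sin θ_k) using full-precision intermediates, then round to 4 decimal places.
Roots: 1.1112 + 0.9023i, -0.2258 + 1.4135i, -1.3370 + 0.5112i, -1.1112 - 0.9023i, 0.2258 - 1.4135i, 1.3370 - 0.5112i


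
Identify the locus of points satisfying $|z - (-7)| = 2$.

|z - z0| = r describes a circle centered at z0 with radius r
Here z0 = -7 and r = 2
Locus: Circle centered at (-7, 0) with radius 2


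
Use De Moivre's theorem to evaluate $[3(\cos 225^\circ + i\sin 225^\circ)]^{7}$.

By De Moivre: z^n = r^n(cos(nθ) + i sin(nθ))
= 3^7(cos(7*225°) + i sin(7*225°))
= 2187(cos 135° + i sin 135°)
= -2187*sqrt(2)/2 + (2187*sqrt(2)/2)i


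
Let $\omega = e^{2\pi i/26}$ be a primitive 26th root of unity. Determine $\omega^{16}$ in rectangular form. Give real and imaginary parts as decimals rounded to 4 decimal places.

ω^16 = e^(2πi·16/26) = e^(i·16π/13)
= cos(16π/13) + i sin(16π/13)
= -0.7485 - 0.6631i


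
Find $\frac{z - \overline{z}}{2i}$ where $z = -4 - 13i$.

z - conjugate(z) = 2bi
(z - conjugate(z))/(2i) = 2bi/(2i) = b = -13


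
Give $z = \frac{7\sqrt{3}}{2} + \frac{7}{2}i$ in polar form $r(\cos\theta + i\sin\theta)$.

r = |z| = sqrt(a^2 + b^2) = sqrt((7*sqrt(3)/2)^2 + (7/2)^2) = sqrt(147/4 + 49/4) = sqrt(49) = 7
θ = arctan(b/a) = arctan(3.5/6.0622) (quadrant-adjusted) = 30°
z = 7(cos 30° + i sin 30°)


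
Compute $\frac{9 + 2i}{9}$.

Divisor is real, so divide each part by 9:
= 1 + (2/9)i


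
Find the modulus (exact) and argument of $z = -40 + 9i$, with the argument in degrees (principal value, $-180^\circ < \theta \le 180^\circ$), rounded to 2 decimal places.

|z| = sqrt((-40)^2 + 9^2) = 41
arg(z) = arctan(b/a) = arctan(9/-40) (quadrant-adjusted) = 167.32°


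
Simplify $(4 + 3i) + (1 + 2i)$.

(4 + 1) + (3 + 2)i = 5 + 5i


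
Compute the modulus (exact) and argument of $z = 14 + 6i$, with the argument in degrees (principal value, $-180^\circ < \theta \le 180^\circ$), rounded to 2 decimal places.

|z| = sqrt(14^2 + 6^2) = sqrt(232)
arg(z) = arctan(b/a) = arctan(6/14) (quadrant-adjusted) = 23.20°


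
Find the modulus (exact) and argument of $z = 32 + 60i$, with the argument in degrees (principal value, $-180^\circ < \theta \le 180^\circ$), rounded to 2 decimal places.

|z| = sqrt(32^2 + 60^2) = 68
arg(z) = arctan(b/a) = arctan(60/32) (quadrant-adjusted) = 61.93°


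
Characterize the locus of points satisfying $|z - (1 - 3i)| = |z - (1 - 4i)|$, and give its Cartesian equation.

|z - z1| = |z - z2| means z is equidistant from z1 and z2,
i.e. the perpendicular bisector of the segment from (1, -3) to (1, -4) (midpoint (1, -7/2)).
With z = x + yi, square both sides:
(x - 1)^2 + (y - (-3))^2 = (x - 1)^2 + (y - (-4))^2
The x^2 and y^2 terms cancel: 0x + (-2)y = 17 - 10 = 7
Simplify: y = -7/2
Locus: Perpendicular bisector of the segment from (1, -3) to (1, -4): the line y = -7/2


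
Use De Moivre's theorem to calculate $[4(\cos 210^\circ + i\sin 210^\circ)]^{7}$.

By De Moivre: z^n = r^n(cos(nθ) + i sin(nθ))
= 4^7(cos(7*210°) + i sin(7*210°))
= 16384(cos 30° + i sin 30°)
= 8192*sqrt(3) + 8192i


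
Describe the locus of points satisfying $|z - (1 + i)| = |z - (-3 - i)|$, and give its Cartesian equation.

|z - z1| = |z - z2| means z is equidistant from z1 and z2,
i.e. the perpendicular bisector of the segment from (1, 1) to (-3, -1) (midpoint (-1, 0)).
With z = x + yi, square both sides:
(x - 1)^2 + (y - 1)^2 = (x - (-3))^2 + (y - (-1))^2
The x^2 and y^2 terms cancel: -8x + (-4)y = 10 - 2 = 8
Simplify: 2x + y = -2
Locus: Perpendicular bisector of the segment from (1, 1) to (-3, -1): the line 2x + y = -2


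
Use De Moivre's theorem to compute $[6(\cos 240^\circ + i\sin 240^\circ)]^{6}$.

By De Moivre: z^n = r^n(cos(nθ) + i sin(nθ))
= 6^6(cos(6*240°) + i sin(6*240°))
= 46656(cos 0° + i sin 0°)
= 46656


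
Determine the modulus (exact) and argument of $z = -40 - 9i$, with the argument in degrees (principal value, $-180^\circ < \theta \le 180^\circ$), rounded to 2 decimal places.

|z| = sqrt((-40)^2 + (-9)^2) = 41
arg(z) = arctan(b/a) = arctan(-9/-40) (quadrant-adjusted) = -167.32°


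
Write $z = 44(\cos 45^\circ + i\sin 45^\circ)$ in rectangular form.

a = r cos θ = 44 * sqrt(2)/2 = 22*sqrt(2)
b = r sin θ = 44 * sqrt(2)/2 = 22*sqrt(2)
z = 22*sqrt(2) + 22*sqrt(2)i


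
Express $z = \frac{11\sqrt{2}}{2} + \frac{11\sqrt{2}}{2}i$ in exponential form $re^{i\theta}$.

r = |z| = sqrt((11*sqrt(2)/2)^2 + (11*sqrt(2)/2)^2) = sqrt(121/2 + 121/2) = sqrt(121) = 11
θ = arctan(b/a) = arctan(7.7782/7.7782) (quadrant-adjusted) = 45° = π/4
z = 11e^(i*π/4)


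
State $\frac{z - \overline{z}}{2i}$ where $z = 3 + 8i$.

z - conjugate(z) = 2bi
(z - conjugate(z))/(2i) = 2bi/(2i) = b = 8


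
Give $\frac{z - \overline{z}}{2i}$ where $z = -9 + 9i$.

z - conjugate(z) = 2bi
(z - conjugate(z))/(2i) = 2bi/(2i) = b = 9


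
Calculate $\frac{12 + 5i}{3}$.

Divisor is real, so divide each part by 3:
= 4 + (5/3)i


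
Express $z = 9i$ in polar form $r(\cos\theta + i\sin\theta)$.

r = |z| = sqrt(a^2 + b^2) = sqrt((0)^2 + (9)^2) = sqrt(0 + 81) = sqrt(81) = 9
a = 0 and b > 0, so z lies on the positive imaginary axis: θ = 90°
z = 9(cos 90° + i sin 90°)


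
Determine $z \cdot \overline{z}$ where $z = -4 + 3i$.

z * conjugate(z) = |z|^2 = a^2 + b^2
= (-4)^2 + 3^2 = 25


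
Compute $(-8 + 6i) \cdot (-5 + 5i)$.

(a1*a2 - b1*b2) + (a1*b2 + b1*a2)i
= (40 - 30) + (-40 + (-30))i
= 10 - 70i


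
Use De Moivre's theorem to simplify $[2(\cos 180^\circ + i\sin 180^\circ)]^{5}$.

By De Moivre: z^n = r^n(cos(nθ) + i sin(nθ))
= 2^5(cos(5*180°) + i sin(5*180°))
= 32(cos 180° + i sin 180°)
= -32


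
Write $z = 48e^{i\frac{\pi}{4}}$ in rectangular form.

a = r cos θ = 48 * sqrt(2)/2 = 24*sqrt(2)
b = r sin θ = 48 * sqrt(2)/2 = 24*sqrt(2)
z = 24*sqrt(2) + 24*sqrt(2)i


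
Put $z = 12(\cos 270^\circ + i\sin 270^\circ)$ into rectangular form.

a = r cos θ = 12 * 0 = 0
b = r sin θ = 12 * -1 = -12
z = -12i


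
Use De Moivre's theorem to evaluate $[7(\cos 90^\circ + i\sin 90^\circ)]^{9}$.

By De Moivre: z^n = r^n(cos(nθ) + i sin(nθ))
= 7^9(cos(9*90°) + i sin(9*90°))
= 40353607(cos 90° + i sin 90°)
= 40353607i


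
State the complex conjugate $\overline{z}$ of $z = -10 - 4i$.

If z = a + bi, then conjugate(z) = a - bi
conjugate(-10 - 4i) = -10 + 4i


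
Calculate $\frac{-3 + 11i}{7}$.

Divisor is real, so divide each part by 7:
= -3/7 + (11/7)i


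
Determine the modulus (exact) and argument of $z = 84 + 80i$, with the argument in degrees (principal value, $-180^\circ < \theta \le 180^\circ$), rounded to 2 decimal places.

|z| = sqrt(84^2 + 80^2) = 116
arg(z) = arctan(b/a) = arctan(80/84) (quadrant-adjusted) = 43.60°


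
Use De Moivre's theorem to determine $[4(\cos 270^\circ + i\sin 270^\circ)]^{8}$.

By De Moivre: z^n = r^n(cos(nθ) + i sin(nθ))
= 4^8(cos(8*270°) + i sin(8*270°))
= 65536(cos 0° + i sin 0°)
= 65536


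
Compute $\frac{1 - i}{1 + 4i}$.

Multiply numerator and denominator by conjugate (1 - 4i):
= (1 - i)(1 - 4i) / (1^2 + 4^2)
= (-3 - 5i) / 17
= -3/17 - (5/17)i


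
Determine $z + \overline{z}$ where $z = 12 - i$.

z + conjugate(z) = (a + bi) + (a - bi) = 2a
= 2 * 12 = 24


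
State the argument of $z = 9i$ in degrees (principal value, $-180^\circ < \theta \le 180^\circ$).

a = 0 and b > 0, so z lies on the positive imaginary axis: θ = 90°


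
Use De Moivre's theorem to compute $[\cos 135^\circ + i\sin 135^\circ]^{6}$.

By De Moivre: z^n = r^n(cos(nθ) + i sin(nθ))
= 1^6(cos(6*135°) + i sin(6*135°))
= 1(cos 90° + i sin 90°)
= i


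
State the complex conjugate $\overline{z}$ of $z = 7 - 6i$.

If z = a + bi, then conjugate(z) = a - bi
conjugate(7 - 6i) = 7 + 6i


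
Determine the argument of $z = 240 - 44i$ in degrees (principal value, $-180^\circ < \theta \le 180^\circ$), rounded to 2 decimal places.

θ = arctan(b/a) = arctan(-44/240) (quadrant-adjusted) = -10.39°


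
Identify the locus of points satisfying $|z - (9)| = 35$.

|z - z0| = r describes a circle centered at z0 with radius r
Here z0 = 9 and r = 35
Locus: Circle centered at (9, 0) with radius 35


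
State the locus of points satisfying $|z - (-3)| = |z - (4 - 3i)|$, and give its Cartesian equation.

|z - z1| = |z - z2| means z is equidistant from z1 and z2,
i.e. the perpendicular bisector of the segment from (-3, 0) to (4, -3) (midpoint (1/2, -3/2)).
With z = x + yi, square both sides:
(x - (-3))^2 + (y - 0)^2 = (x - 4)^2 + (y - (-3))^2
The x^2 and y^2 terms cancel: 14x + (-6)y = 25 - 9 = 16
Simplify: 7x - 3y = 8
Locus: Perpendicular bisector of the segment from (-3, 0) to (4, -3): the line 7x - 3y = 8


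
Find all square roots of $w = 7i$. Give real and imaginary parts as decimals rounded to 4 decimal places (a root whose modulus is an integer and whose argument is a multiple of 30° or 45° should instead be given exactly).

|w| = 7, arg(w) = 90°
Root modulus = 7^(1/2) ≈ 2.645751
Root arguments: θ_k = (90° + 360°k)/2 for k = 0, 1, ..., 1
Compute each root as (root modulus)(cos θ_k + i sin θ_k) using full-precision intermediates, then round to 4 decimal places.
Roots: 1.8708 + 1.8708i, -1.8708 - 1.8708i


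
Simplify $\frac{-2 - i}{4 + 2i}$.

Multiply numerator and denominator by conjugate (4 - 2i):
= (-2 - i)(4 - 2i) / (4^2 + 2^2)
= (-10) / 20
Divide through by 10: (-1) / 2
= -1/2


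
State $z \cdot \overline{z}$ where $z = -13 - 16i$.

z * conjugate(z) = |z|^2 = a^2 + b^2
= (-13)^2 + (-16)^2 = 425


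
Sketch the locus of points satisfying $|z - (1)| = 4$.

|z - z0| = r describes a circle centered at z0 with radius r
Here z0 = 1 and r = 4
Locus: Circle centered at (1, 0) with radius 4


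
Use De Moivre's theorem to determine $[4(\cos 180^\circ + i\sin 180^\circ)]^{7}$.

By De Moivre: z^n = r^n(cos(nθ) + i sin(nθ))
= 4^7(cos(7*180°) + i sin(7*180°))
= 16384(cos 180° + i sin 180°)
= -16384


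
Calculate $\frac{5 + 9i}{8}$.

Divisor is real, so divide each part by 8:
= 5/8 + (9/8)i


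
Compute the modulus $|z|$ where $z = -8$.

|z| = sqrt(a^2 + b^2) = sqrt((-8)^2 + 0^2) = sqrt(64) = 8


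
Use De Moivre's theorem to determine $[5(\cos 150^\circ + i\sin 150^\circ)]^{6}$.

By De Moivre: z^n = r^n(cos(nθ) + i sin(nθ))
= 5^6(cos(6*150°) + i sin(6*150°))
= 15625(cos 180° + i sin 180°)
= -15625


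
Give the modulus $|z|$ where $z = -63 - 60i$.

|z| = sqrt(a^2 + b^2) = sqrt((-63)^2 + (-60)^2) = sqrt(7569) = 87


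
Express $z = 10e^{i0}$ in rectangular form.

a = r cos θ = 10 * 1 = 10
b = r sin θ = 10 * 0 = 0
z = 10


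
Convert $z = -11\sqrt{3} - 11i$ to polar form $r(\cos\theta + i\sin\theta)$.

r = |z| = sqrt(a^2 + b^2) = sqrt((-11*sqrt(3))^2 + (-11)^2) = sqrt(363 + 121) = sqrt(484) = 22
θ = arctan(b/a) = arctan(-11/-19.0526) (quadrant-adjusted) = 210°
z = 22(cos 210° + i sin 210°)


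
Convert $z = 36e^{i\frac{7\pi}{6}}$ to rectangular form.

a = r cos θ = 36 * -sqrt(3)/2 = -18*sqrt(3)
b = r sin θ = 36 * -1/2 = -18
z = -18*sqrt(3) - 18i


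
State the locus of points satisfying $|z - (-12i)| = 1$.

|z - z0| = r describes a circle centered at z0 with radius r
Here z0 = -12i and r = 1
Locus: Circle centered at (0, -12) with radius 1


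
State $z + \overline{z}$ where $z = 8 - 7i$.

z + conjugate(z) = (a + bi) + (a - bi) = 2a
= 2 * 8 = 16


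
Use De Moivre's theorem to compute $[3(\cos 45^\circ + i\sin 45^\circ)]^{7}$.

By De Moivre: z^n = r^n(cos(nθ) + i sin(nθ))
= 3^7(cos(7*45°) + i sin(7*45°))
= 2187(cos 315° + i sin 315°)
= 2187*sqrt(2)/2 - (2187*sqrt(2)/2)i


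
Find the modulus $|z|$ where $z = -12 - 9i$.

|z| = sqrt(a^2 + b^2) = sqrt((-12)^2 + (-9)^2) = sqrt(225) = 15


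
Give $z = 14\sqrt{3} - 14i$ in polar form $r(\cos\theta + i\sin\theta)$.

r = |z| = sqrt(a^2 + b^2) = sqrt((14*sqrt(3))^2 + (-14)^2) = sqrt(588 + 196) = sqrt(784) = 28
θ = arctan(b/a) = arctan(-14/24.2487) (quadrant-adjusted) = 330°
z = 28(cos 330° + i sin 330°)


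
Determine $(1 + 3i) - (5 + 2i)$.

(1 - 5) + (3 - 2)i = -4 + i


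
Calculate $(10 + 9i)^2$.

(a + bi)^2 = a^2 - b^2 + 2abi
= 10^2 - 9^2 + 2*10*9i
= 19 + 180i


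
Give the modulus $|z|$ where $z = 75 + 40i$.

|z| = sqrt(a^2 + b^2) = sqrt(75^2 + 40^2) = sqrt(7225) = 85


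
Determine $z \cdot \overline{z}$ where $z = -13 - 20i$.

z * conjugate(z) = |z|^2 = a^2 + b^2
= (-13)^2 + (-20)^2 = 569


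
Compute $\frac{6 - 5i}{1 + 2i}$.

Multiply numerator and denominator by conjugate (1 - 2i):
= (6 - 5i)(1 - 2i) / (1^2 + 2^2)
= (-4 - 17i) / 5
= -4/5 - (17/5)i


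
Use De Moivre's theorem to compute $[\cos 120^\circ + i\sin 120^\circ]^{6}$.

By De Moivre: z^n = r^n(cos(nθ) + i sin(nθ))
= 1^6(cos(6*120°) + i sin(6*120°))
= 1(cos 0° + i sin 0°)
= 1


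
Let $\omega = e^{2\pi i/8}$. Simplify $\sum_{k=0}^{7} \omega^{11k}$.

Let ζ = ω^11 = e^(2πi·11/8). Since 8 ∤ 11, ζ ≠ 1.
Sum = Σ_{k=0}^{7} ζ^k = (ζ^8 - 1)/(ζ - 1) = (ω^{11·8} - 1)/(ζ - 1) = (1 - 1)/(ζ - 1) = 0


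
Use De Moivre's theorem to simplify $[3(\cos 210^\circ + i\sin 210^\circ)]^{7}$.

By De Moivre: z^n = r^n(cos(nθ) + i sin(nθ))
= 3^7(cos(7*210°) + i sin(7*210°))
= 2187(cos 30° + i sin 30°)
= 2187*sqrt(3)/2 + (2187/2)i


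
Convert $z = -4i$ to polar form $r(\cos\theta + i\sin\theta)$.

r = |z| = sqrt(a^2 + b^2) = sqrt((0)^2 + (-4)^2) = sqrt(0 + 16) = sqrt(16) = 4
a = 0 and b < 0, so z lies on the negative imaginary axis: θ = 270°
z = 4(cos 270° + i sin 270°)


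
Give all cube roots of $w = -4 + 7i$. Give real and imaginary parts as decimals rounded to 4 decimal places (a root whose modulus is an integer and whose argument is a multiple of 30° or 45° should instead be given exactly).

|w| = sqrt(65) ≈ 8.062258, arg(w) ≈ 119.744881°
Root modulus = sqrt(65)^(1/3) ≈ 2.005175
Root arguments: θ_k = (arg(w) + 360°k)/3 for k = 0, 1, ..., 2
Compute each root as (root modulus)(cos θ_k + i sin θ_k) using full-precision intermediates, then round to 4 decimal places.
Roots: 1.5380 + 1.2866i, -1.8832 + 0.6886i, 0.3453 - 1.9752i


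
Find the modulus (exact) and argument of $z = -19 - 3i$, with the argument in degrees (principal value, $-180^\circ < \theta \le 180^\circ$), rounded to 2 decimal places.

|z| = sqrt((-19)^2 + (-3)^2) = sqrt(370)
arg(z) = arctan(b/a) = arctan(-3/-19) (quadrant-adjusted) = -171.03°
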